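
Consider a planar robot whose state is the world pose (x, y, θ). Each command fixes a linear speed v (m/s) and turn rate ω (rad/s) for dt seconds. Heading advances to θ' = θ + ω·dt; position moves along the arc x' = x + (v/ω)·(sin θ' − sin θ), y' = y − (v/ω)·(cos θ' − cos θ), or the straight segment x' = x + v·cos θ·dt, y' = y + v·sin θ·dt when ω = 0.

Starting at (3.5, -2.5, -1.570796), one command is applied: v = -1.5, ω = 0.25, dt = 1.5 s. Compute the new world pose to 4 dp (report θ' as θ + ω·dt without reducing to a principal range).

(3.0830, -0.3024, -1.1958)

θ' = -1.5708 + 0.25·1.5 = -1.1958
R = v/ω = -1.5/0.25 = -6.0000
x' = 3.5 + -6.0000·(sin -1.1958 − sin -1.5708) = 3.0830
y' = -2.5 − -6.0000·(cos -1.1958 − cos -1.5708) = -0.3024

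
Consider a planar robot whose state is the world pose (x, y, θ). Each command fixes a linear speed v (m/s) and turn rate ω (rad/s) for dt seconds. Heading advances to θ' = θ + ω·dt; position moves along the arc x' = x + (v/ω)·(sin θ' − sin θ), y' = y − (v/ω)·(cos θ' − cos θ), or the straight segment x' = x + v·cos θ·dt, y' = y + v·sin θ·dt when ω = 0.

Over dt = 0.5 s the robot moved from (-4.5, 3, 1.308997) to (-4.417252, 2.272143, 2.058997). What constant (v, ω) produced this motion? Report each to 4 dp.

Δθ = 2.058997 − 1.308997 = 0.750000
ω = Δθ/dt = 0.750000/0.5 = 1.5000
R = −Δy/(cos θ' − cos θ) = -1.0000
v = R·ω = -1.0000·1.5000 = -1.5000

v = -1.5000, ω = 1.5000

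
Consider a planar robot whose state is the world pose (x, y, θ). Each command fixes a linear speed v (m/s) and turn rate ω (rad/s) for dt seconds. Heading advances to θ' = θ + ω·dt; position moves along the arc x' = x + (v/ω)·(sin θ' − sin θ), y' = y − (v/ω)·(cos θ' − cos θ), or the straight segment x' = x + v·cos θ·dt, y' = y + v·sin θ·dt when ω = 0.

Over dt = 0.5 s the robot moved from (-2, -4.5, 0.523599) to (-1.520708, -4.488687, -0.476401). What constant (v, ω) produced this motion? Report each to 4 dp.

v = 1.0000, ω = -2.0000

Δθ = -0.476401 − 0.523599 = -1.000000
ω = Δθ/dt = -1.000000/0.5 = -2.0000
R = Δx/(sin θ' − sin θ) = -0.5000
v = R·ω = -0.5000·-2.0000 = 1.0000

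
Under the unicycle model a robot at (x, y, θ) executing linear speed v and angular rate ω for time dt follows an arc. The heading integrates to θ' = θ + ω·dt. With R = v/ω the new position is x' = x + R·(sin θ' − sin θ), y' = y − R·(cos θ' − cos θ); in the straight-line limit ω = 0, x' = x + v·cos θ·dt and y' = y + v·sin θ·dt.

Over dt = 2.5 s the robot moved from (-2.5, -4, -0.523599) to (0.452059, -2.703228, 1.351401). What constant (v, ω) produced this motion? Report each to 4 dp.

Δθ = 1.351401 − -0.523599 = 1.875000
ω = Δθ/dt = 1.875000/2.5 = 0.7500
R = Δx/(sin θ' − sin θ) = 2.0000
v = R·ω = 2.0000·0.7500 = 1.5000

v = 1.5000, ω = 0.7500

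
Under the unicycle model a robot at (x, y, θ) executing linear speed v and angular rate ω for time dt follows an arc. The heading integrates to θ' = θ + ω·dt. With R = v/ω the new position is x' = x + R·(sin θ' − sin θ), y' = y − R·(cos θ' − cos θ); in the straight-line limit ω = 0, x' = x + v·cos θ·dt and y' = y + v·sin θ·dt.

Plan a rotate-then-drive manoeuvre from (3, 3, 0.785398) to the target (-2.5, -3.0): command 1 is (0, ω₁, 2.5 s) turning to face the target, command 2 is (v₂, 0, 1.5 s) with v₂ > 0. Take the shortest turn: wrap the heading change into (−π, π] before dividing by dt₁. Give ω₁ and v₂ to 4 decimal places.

heading to target = atan2(-3−3, -2.5−3) = -2.3127
Δθ = wrap(-2.3127 − 0.7854) = -3.0981; ω₁ = Δθ/dt₁ = -1.2393
distance = √((-2.5−3)² + (-3−3)²) = 8.1394; v₂ = distance/dt₂ = 5.4263

ω₁ = -1.2393, v₂ = 5.4263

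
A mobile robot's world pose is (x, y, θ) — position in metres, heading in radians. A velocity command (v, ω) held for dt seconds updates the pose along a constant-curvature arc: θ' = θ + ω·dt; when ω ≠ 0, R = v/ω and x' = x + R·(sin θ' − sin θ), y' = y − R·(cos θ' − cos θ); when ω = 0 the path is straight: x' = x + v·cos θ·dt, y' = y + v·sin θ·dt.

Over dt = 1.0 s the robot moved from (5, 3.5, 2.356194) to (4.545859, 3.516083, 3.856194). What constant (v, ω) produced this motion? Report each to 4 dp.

Δθ = 3.856194 − 2.356194 = 1.500000
ω = Δθ/dt = 1.500000/1.0 = 1.5000
R = Δx/(sin θ' − sin θ) = 0.3333
v = R·ω = 0.3333·1.5000 = 0.5000

v = 0.5000, ω = 1.5000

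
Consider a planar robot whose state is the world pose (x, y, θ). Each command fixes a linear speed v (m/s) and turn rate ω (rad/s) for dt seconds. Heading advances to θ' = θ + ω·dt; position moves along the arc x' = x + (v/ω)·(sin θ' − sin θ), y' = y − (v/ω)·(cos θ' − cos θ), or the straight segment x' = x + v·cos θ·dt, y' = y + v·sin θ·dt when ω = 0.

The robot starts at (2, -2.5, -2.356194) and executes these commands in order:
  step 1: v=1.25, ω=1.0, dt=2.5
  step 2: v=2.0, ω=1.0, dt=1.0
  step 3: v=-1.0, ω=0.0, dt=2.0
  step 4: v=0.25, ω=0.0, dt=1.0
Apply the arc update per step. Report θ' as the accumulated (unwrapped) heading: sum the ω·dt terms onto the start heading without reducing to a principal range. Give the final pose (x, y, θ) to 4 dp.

step 1: θ'=0.1438 (R=1.2500) → pose (3.0630, -4.6210, 0.1438)
step 2: θ'=1.1438 (R=2.0000) → pose (4.5968, -3.4699, 1.1438)
step 3: θ'=1.1438 (straight) → pose (3.7686, -5.2903, 1.1438)
step 4: θ'=1.1438 (straight) → pose (3.8721, -5.0628, 1.1438)

(3.8721, -5.0628, 1.1438)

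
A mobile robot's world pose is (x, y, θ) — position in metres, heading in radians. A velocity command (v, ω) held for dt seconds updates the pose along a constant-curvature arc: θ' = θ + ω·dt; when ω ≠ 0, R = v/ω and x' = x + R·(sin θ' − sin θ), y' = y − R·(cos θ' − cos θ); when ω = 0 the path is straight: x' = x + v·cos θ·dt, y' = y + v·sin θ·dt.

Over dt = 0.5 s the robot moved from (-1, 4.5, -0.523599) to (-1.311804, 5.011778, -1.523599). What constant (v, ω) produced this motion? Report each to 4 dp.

v = -1.2500, ω = -2.0000

Δθ = -1.523599 − -0.523599 = -1.000000
ω = Δθ/dt = -1.000000/0.5 = -2.0000
R = −Δy/(cos θ' − cos θ) = 0.6250
v = R·ω = 0.6250·-2.0000 = -1.2500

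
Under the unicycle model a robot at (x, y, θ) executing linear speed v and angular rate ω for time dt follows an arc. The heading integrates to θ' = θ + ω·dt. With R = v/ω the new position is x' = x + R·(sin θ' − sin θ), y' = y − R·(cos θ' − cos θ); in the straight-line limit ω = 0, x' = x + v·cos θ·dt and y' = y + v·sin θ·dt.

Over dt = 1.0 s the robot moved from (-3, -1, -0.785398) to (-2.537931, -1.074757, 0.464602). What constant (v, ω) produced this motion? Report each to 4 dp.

Δθ = 0.464602 − -0.785398 = 1.250000
ω = Δθ/dt = 1.250000/1.0 = 1.2500
R = Δx/(sin θ' − sin θ) = 0.4000
v = R·ω = 0.4000·1.2500 = 0.5000

v = 0.5000, ω = 1.2500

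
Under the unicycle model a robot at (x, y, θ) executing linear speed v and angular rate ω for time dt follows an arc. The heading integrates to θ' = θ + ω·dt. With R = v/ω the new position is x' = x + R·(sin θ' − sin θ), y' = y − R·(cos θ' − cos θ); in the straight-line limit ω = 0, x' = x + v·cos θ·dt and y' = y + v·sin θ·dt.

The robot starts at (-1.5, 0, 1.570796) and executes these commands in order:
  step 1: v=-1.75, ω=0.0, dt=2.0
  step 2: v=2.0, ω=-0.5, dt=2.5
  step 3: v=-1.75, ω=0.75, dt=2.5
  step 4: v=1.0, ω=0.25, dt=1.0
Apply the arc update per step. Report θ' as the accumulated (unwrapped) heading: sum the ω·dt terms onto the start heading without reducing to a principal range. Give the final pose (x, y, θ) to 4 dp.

step 1: θ'=1.5708 (straight) → pose (-1.5000, -3.5000, 1.5708)
step 2: θ'=0.3208 (R=-4.0000) → pose (1.2387, 0.2959, 0.3208)
step 3: θ'=2.1958 (R=-2.3333) → pose (0.0822, -3.2836, 2.1958)
step 4: θ'=2.4458 (R=4.0000) → pose (-0.5977, -2.5538, 2.4458)

(-0.5977, -2.5538, 2.4458)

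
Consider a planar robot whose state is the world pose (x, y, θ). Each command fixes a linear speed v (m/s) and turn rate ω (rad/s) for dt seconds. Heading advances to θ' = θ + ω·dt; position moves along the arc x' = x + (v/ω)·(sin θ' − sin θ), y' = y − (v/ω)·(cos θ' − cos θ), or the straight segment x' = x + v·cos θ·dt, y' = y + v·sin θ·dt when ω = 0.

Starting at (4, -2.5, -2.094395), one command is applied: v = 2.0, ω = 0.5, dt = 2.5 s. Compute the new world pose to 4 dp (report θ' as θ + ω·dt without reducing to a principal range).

θ' = -2.0944 + 0.5·2.5 = -0.8444
R = v/ω = 2.0/0.5 = 4.0000
x' = 4 + 4.0000·(sin -0.8444 − sin -2.0944) = 4.4738
y' = -2.5 − 4.0000·(cos -0.8444 − cos -2.0944) = -7.1567

(4.4738, -7.1567, -0.8444)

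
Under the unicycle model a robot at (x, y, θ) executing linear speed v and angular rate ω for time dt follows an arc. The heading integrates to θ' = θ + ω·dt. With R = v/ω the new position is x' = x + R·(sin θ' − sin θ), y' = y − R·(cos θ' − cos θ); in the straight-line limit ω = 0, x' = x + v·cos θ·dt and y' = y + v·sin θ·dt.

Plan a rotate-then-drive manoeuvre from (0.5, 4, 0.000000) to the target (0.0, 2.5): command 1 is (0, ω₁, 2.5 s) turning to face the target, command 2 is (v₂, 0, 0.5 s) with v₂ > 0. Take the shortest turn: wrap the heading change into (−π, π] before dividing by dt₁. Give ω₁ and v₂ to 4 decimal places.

ω₁ = -0.7570, v₂ = 3.1623

heading to target = atan2(2.5−4, 0−0.5) = -1.8925
Δθ = wrap(-1.8925 − 0.0000) = -1.8925; ω₁ = Δθ/dt₁ = -0.7570
distance = √((0−0.5)² + (2.5−4)²) = 1.5811; v₂ = distance/dt₂ = 3.1623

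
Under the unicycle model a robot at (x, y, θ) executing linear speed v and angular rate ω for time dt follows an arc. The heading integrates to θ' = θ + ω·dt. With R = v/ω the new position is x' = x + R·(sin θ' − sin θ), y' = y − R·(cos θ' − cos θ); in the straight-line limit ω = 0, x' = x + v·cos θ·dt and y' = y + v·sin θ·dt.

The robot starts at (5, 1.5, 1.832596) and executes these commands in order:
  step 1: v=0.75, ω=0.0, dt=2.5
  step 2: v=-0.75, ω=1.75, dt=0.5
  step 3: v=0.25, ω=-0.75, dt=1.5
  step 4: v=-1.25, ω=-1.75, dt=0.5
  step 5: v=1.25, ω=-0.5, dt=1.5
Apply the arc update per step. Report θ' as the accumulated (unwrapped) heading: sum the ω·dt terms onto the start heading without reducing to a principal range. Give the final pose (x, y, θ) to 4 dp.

step 1: θ'=1.8326 (straight) → pose (4.5147, 3.3111, 1.8326)
step 2: θ'=2.7076 (R=-0.4286) → pose (4.7485, 3.0332, 2.7076)
step 3: θ'=1.5826 (R=-0.3333) → pose (4.5553, 3.3317, 1.5826)
step 4: θ'=0.7076 (R=0.7143) → pose (4.3054, 2.7805, 0.7076)
step 5: θ'=-0.0424 (R=-2.5000) → pose (6.0364, 3.3784, -0.0424)

(6.0364, 3.3784, -0.0424)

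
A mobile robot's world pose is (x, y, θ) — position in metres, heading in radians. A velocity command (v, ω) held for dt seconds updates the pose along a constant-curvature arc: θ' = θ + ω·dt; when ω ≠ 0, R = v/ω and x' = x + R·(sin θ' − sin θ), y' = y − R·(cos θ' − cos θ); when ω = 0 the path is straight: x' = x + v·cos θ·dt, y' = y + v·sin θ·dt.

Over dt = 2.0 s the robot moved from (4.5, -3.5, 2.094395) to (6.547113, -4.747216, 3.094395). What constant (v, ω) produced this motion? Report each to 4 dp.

Δθ = 3.094395 − 2.094395 = 1.000000
ω = Δθ/dt = 1.000000/2.0 = 0.5000
R = Δx/(sin θ' − sin θ) = -2.5000
v = R·ω = -2.5000·0.5000 = -1.2500

v = -1.2500, ω = 0.5000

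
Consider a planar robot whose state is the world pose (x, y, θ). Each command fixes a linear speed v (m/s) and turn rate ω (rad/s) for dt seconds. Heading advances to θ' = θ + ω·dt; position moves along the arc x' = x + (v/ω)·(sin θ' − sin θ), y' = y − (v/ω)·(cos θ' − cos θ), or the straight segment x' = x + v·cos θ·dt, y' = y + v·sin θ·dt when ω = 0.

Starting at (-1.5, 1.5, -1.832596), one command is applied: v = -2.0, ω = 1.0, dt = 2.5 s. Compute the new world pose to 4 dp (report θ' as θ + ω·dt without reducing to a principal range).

θ' = -1.8326 + 1.0·2.5 = 0.6674
R = v/ω = -2.0/1.0 = -2.0000
x' = -1.5 + -2.0000·(sin 0.6674 − sin -1.8326) = -4.6697
y' = 1.5 − -2.0000·(cos 0.6674 − cos -1.8326) = 3.5885

(-4.6697, 3.5885, 0.6674)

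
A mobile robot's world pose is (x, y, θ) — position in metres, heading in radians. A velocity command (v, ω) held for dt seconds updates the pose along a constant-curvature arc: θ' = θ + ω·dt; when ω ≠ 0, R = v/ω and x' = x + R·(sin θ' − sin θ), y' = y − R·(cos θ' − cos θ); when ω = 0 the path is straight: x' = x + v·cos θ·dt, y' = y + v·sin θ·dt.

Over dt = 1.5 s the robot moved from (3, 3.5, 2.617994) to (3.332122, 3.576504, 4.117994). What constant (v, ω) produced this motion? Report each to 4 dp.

v = -0.2500, ω = 1.0000

Δθ = 4.117994 − 2.617994 = 1.500000
ω = Δθ/dt = 1.500000/1.5 = 1.0000
R = Δx/(sin θ' − sin θ) = -0.2500
v = R·ω = -0.2500·1.0000 = -0.2500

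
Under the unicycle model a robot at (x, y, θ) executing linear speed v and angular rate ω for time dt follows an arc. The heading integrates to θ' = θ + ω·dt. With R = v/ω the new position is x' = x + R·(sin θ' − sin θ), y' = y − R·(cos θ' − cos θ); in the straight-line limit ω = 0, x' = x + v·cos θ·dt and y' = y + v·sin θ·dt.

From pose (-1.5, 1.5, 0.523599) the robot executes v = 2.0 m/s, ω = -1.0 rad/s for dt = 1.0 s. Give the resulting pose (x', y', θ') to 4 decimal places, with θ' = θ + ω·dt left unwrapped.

(0.4172, 1.5453, -0.4764)

θ' = 0.5236 + -1.0·1.0 = -0.4764
R = v/ω = 2.0/-1.0 = -2.0000
x' = -1.5 + -2.0000·(sin -0.4764 − sin 0.5236) = 0.4172
y' = 1.5 − -2.0000·(cos -0.4764 − cos 0.5236) = 1.5453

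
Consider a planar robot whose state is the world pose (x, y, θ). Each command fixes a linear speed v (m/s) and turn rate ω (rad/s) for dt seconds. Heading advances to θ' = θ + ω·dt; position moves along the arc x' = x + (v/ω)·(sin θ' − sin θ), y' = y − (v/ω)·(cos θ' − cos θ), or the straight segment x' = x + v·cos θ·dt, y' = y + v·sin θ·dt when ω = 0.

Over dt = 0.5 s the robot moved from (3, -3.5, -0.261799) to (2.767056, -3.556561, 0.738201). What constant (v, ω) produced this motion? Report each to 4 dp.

Δθ = 0.738201 − -0.261799 = 1.000000
ω = Δθ/dt = 1.000000/0.5 = 2.0000
R = Δx/(sin θ' − sin θ) = -0.2500
v = R·ω = -0.2500·2.0000 = -0.5000

v = -0.5000, ω = 2.0000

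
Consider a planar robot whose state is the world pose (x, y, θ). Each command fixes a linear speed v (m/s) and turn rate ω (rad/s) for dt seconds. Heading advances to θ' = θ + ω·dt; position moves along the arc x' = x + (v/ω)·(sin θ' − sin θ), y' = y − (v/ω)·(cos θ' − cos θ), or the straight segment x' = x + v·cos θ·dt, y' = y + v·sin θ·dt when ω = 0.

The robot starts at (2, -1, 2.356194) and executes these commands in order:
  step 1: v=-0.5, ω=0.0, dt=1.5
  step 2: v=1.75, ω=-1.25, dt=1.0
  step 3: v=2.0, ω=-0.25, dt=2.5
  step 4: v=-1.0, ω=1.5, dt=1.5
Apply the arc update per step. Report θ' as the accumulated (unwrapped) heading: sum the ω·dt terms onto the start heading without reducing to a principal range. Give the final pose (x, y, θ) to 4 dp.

(5.7606, 2.3916, 2.7312)

step 1: θ'=2.3562 (straight) → pose (2.5303, -1.5303, 2.3562)
step 2: θ'=1.1062 (R=-1.4000) → pose (2.2687, 0.0869, 1.1062)
step 3: θ'=0.4812 (R=-8.0000) → pose (5.7180, 3.5939, 0.4812)
step 4: θ'=2.7312 (R=-0.6667) → pose (5.7606, 2.3916, 2.7312)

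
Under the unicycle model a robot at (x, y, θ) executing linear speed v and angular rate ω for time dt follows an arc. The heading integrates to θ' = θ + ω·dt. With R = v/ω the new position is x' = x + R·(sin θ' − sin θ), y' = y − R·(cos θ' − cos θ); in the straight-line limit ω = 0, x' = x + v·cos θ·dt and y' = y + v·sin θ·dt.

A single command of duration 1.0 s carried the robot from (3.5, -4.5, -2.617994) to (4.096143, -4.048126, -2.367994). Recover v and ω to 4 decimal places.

Δθ = -2.367994 − -2.617994 = 0.250000
ω = Δθ/dt = 0.250000/1.0 = 0.2500
R = Δx/(sin θ' − sin θ) = -3.0000
v = R·ω = -3.0000·0.2500 = -0.7500

v = -0.7500, ω = 0.2500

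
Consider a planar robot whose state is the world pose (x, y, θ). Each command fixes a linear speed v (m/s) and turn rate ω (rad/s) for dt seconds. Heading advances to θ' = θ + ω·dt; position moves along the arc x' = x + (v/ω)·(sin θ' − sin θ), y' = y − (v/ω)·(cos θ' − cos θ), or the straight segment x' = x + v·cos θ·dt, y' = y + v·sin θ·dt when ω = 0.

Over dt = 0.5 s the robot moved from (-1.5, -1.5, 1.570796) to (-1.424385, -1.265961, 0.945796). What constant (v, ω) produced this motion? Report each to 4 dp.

v = 0.5000, ω = -1.2500

Δθ = 0.945796 − 1.570796 = -0.625000
ω = Δθ/dt = -0.625000/0.5 = -1.2500
R = −Δy/(cos θ' − cos θ) = -0.4000
v = R·ω = -0.4000·-1.2500 = 0.5000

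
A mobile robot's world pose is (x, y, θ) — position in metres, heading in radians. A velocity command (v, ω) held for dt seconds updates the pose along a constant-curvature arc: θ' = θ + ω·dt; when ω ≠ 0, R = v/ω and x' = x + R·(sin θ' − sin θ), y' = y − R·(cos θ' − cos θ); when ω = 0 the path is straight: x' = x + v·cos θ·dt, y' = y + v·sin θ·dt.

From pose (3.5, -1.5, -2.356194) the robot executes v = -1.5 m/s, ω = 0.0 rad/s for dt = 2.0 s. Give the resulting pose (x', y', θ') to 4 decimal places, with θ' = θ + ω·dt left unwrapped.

(5.6213, 0.6213, -2.3562)

θ' = -2.3562 + 0.0·2.0 = -2.3562
ω = 0 → straight: x' = 3.5 + -1.5·cos(-2.3562)·2.0 = 5.6213
y' = -1.5 + -1.5·sin(-2.3562)·2.0 = 0.6213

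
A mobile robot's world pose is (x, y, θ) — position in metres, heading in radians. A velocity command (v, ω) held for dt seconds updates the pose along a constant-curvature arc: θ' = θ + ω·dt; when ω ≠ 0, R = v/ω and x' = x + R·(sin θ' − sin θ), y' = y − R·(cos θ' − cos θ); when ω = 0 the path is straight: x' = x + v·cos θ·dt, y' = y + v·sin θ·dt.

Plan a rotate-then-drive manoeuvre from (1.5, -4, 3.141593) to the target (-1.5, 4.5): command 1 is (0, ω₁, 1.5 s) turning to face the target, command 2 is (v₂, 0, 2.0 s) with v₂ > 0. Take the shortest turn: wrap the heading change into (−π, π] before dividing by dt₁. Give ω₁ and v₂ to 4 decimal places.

ω₁ = -0.8210, v₂ = 4.5069

heading to target = atan2(4.5−-4, -1.5−1.5) = 1.9101
Δθ = wrap(1.9101 − 3.1416) = -1.2315; ω₁ = Δθ/dt₁ = -0.8210
distance = √((-1.5−1.5)² + (4.5−-4)²) = 9.0139; v₂ = distance/dt₂ = 4.5069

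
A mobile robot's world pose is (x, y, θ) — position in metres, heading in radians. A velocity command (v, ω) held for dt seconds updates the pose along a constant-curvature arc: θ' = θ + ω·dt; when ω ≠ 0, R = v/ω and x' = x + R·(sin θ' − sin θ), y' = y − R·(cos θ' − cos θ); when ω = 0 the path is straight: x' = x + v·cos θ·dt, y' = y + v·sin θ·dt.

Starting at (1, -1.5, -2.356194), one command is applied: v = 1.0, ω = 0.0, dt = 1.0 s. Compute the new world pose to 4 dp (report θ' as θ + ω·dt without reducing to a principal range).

(0.2929, -2.2071, -2.3562)

θ' = -2.3562 + 0.0·1.0 = -2.3562
ω = 0 → straight: x' = 1 + 1.0·cos(-2.3562)·1.0 = 0.2929
y' = -1.5 + 1.0·sin(-2.3562)·1.0 = -2.2071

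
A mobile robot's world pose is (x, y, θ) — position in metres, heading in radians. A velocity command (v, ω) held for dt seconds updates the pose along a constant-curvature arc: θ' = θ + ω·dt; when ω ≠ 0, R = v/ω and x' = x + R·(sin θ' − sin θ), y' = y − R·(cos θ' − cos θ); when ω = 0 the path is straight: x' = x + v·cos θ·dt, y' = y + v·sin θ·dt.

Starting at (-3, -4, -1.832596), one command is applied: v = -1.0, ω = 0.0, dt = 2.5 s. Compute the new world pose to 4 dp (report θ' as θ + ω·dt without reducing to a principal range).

θ' = -1.8326 + 0.0·2.5 = -1.8326
ω = 0 → straight: x' = -3 + -1.0·cos(-1.8326)·2.5 = -2.3530
y' = -4 + -1.0·sin(-1.8326)·2.5 = -1.5852

(-2.3530, -1.5852, -1.8326)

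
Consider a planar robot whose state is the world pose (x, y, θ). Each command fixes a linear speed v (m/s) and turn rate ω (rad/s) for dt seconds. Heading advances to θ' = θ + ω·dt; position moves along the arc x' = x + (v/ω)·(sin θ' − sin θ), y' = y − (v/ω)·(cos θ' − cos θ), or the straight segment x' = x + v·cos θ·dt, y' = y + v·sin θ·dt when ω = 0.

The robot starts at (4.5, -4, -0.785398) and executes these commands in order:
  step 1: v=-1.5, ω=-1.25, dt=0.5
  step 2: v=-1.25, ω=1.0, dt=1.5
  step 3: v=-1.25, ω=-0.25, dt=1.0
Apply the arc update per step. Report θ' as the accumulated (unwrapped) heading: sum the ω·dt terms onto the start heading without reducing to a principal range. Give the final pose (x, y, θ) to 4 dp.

(1.5722, -2.2537, -0.1604)

step 1: θ'=-1.4104 (R=1.2000) → pose (4.1639, -3.3431, -1.4104)
step 2: θ'=0.0896 (R=-1.2500) → pose (2.8181, -2.2978, 0.0896)
step 3: θ'=-0.1604 (R=5.0000) → pose (1.5722, -2.2537, -0.1604)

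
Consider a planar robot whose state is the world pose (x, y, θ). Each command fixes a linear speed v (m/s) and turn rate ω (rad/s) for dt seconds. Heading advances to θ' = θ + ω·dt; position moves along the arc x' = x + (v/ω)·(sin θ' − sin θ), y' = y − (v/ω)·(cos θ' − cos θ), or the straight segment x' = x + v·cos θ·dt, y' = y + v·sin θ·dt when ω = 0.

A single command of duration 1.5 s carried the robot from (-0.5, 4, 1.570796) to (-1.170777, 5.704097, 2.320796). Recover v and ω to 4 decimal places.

v = 1.2500, ω = 0.5000

Δθ = 2.320796 − 1.570796 = 0.750000
ω = Δθ/dt = 0.750000/1.5 = 0.5000
R = −Δy/(cos θ' − cos θ) = 2.5000
v = R·ω = 2.5000·0.5000 = 1.2500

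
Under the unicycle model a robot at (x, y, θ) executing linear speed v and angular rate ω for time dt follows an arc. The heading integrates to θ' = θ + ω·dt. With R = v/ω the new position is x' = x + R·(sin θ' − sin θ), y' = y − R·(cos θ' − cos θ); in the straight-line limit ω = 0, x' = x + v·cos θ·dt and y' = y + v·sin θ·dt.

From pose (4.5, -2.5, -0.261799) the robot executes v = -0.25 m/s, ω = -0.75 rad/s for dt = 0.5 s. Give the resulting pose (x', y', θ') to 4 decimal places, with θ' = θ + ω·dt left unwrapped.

θ' = -0.2618 + -0.75·0.5 = -0.6368
R = v/ω = -0.25/-0.75 = 0.3333
x' = 4.5 + 0.3333·(sin -0.6368 − sin -0.2618) = 4.3881
y' = -2.5 − 0.3333·(cos -0.6368 − cos -0.2618) = -2.4460

(4.3881, -2.4460, -0.6368)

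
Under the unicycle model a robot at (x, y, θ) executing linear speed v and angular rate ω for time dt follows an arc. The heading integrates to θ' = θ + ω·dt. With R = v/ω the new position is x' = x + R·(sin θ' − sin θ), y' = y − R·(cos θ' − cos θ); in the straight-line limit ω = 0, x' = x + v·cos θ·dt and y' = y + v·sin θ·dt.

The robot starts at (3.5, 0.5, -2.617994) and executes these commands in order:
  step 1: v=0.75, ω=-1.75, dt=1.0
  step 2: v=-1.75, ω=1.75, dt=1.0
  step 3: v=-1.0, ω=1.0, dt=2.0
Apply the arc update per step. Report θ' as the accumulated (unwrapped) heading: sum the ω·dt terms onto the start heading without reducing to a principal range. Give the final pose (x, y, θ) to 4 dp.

(4.4030, 1.8791, -0.6180)

step 1: θ'=-4.3680 (R=-0.4286) → pose (2.8823, 0.7265, -4.3680)
step 2: θ'=-2.6180 (R=-1.0000) → pose (4.3236, 0.1981, -2.6180)
step 3: θ'=-0.6180 (R=-1.0000) → pose (4.4030, 1.8791, -0.6180)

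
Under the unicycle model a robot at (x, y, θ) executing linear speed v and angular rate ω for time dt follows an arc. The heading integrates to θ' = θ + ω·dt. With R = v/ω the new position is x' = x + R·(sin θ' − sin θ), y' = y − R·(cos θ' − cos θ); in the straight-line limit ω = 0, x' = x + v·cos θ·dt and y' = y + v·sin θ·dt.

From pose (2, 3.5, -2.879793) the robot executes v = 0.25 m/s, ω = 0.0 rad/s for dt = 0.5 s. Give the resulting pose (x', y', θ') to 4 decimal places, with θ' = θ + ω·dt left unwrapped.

(1.8793, 3.4676, -2.8798)

θ' = -2.8798 + 0.0·0.5 = -2.8798
ω = 0 → straight: x' = 2 + 0.25·cos(-2.8798)·0.5 = 1.8793
y' = 3.5 + 0.25·sin(-2.8798)·0.5 = 3.4676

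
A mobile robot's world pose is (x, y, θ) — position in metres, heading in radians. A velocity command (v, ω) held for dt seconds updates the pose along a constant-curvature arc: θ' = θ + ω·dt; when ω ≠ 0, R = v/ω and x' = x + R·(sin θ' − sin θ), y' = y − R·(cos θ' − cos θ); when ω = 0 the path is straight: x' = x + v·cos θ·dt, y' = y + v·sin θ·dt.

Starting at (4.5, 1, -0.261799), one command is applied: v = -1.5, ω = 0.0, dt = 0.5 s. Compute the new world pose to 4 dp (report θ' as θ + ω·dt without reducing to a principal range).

(3.7756, 1.1941, -0.2618)

θ' = -0.2618 + 0.0·0.5 = -0.2618
ω = 0 → straight: x' = 4.5 + -1.5·cos(-0.2618)·0.5 = 3.7756
y' = 1 + -1.5·sin(-0.2618)·0.5 = 1.1941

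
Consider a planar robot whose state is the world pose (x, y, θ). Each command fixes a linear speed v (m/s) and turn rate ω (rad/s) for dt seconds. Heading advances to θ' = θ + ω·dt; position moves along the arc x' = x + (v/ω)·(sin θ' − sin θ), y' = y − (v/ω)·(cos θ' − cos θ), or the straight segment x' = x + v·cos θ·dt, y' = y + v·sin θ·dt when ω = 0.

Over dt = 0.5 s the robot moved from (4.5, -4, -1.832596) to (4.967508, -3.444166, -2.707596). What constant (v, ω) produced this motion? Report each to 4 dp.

v = -1.5000, ω = -1.7500

Δθ = -2.707596 − -1.832596 = -0.875000
ω = Δθ/dt = -0.875000/0.5 = -1.7500
R = −Δy/(cos θ' − cos θ) = 0.8571
v = R·ω = 0.8571·-1.7500 = -1.5000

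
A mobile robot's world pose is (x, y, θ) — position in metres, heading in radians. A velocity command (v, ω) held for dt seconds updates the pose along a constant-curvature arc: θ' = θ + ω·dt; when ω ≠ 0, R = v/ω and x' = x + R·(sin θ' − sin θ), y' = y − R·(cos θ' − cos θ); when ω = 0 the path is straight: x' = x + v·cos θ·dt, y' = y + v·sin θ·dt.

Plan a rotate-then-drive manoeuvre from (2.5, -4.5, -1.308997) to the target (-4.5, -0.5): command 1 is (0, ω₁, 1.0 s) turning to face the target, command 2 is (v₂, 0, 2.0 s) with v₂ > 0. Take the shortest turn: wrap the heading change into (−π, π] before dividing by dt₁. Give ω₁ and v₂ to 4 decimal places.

heading to target = atan2(-0.5−-4.5, -4.5−2.5) = 2.6224
Δθ = wrap(2.6224 − -1.3090) = -2.3517; ω₁ = Δθ/dt₁ = -2.3517
distance = √((-4.5−2.5)² + (-0.5−-4.5)²) = 8.0623; v₂ = distance/dt₂ = 4.0311

ω₁ = -2.3517, v₂ = 4.0311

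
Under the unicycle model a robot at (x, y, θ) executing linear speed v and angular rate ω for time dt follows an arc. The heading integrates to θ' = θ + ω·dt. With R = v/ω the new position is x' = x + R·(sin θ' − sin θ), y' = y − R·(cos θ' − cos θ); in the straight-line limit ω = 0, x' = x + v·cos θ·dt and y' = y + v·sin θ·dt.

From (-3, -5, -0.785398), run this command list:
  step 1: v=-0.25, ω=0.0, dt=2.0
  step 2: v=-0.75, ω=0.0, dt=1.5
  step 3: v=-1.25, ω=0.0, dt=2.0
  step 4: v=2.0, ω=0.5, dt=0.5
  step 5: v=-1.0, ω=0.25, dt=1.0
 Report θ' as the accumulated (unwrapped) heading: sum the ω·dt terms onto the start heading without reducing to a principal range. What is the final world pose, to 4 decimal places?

(-6.0437, -2.2971, -0.2854)

step 1: θ'=-0.7854 (straight) → pose (-3.3536, -4.6464, -0.7854)
step 2: θ'=-0.7854 (straight) → pose (-4.1490, -3.8510, -0.7854)
step 3: θ'=-0.7854 (straight) → pose (-5.9168, -2.0832, -0.7854)
step 4: θ'=-0.5354 (R=4.0000) → pose (-5.1291, -2.6950, -0.5354)
step 5: θ'=-0.2854 (R=-4.0000) → pose (-6.0437, -2.2971, -0.2854)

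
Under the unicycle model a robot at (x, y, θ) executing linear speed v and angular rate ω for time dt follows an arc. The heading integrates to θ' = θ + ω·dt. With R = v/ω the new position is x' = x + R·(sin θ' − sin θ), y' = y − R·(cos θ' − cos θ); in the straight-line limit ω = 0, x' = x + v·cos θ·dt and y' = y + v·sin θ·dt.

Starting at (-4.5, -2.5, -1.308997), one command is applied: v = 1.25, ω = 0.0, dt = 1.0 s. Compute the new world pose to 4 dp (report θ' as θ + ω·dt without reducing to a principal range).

(-4.1765, -3.7074, -1.3090)

θ' = -1.3090 + 0.0·1.0 = -1.3090
ω = 0 → straight: x' = -4.5 + 1.25·cos(-1.3090)·1.0 = -4.1765
y' = -2.5 + 1.25·sin(-1.3090)·1.0 = -3.7074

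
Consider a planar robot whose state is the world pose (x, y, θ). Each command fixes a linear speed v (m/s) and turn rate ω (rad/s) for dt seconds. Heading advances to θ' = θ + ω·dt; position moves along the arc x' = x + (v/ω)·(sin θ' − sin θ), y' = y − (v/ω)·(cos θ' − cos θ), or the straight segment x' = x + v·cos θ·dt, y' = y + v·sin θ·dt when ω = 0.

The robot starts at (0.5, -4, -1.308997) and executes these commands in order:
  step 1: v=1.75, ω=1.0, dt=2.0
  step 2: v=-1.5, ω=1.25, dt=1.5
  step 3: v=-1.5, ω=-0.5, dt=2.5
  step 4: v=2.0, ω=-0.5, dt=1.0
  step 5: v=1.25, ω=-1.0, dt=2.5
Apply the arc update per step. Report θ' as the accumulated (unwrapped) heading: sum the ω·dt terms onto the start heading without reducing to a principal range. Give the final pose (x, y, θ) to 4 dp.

(7.7971, -9.3650, -1.6840)

step 1: θ'=0.6910 (R=1.7500) → pose (3.3057, -4.8956, 0.6910)
step 2: θ'=2.5660 (R=-1.2000) → pose (3.4172, -6.8270, 2.5660)
step 3: θ'=1.3160 (R=3.0000) → pose (4.6874, -10.0998, 1.3160)
step 4: θ'=0.8160 (R=-4.0000) → pose (5.6446, -8.3674, 0.8160)
step 5: θ'=-1.6840 (R=-1.2500) → pose (7.7971, -9.3650, -1.6840)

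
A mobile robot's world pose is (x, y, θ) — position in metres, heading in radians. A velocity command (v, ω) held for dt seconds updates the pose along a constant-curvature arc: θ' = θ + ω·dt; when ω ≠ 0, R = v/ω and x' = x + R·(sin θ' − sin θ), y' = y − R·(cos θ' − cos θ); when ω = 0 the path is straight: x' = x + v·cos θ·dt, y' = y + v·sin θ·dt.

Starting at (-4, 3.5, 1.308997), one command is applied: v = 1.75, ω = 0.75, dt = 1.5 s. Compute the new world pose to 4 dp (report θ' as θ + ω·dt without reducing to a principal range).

(-4.7371, 5.8771, 2.4340)

θ' = 1.3090 + 0.75·1.5 = 2.4340
R = v/ω = 1.75/0.75 = 2.3333
x' = -4 + 2.3333·(sin 2.4340 − sin 1.3090) = -4.7371
y' = 3.5 − 2.3333·(cos 2.4340 − cos 1.3090) = 5.8771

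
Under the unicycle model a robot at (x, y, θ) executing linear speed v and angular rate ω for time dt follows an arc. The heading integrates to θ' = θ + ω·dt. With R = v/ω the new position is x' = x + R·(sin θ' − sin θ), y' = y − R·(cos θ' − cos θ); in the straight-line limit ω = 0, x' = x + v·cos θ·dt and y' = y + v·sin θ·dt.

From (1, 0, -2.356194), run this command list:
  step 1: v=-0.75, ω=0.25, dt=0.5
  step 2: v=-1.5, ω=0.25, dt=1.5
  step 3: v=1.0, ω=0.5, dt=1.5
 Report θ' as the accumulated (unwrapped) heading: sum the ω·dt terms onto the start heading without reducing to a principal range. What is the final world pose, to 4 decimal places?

step 1: θ'=-2.2312 (R=-3.0000) → pose (1.2479, 0.2810, -2.2312)
step 2: θ'=-1.8562 (R=-6.0000) → pose (2.2667, 2.2724, -1.8562)
step 3: θ'=-1.1062 (R=2.0000) → pose (2.3978, 0.8132, -1.1062)

(2.3978, 0.8132, -1.1062)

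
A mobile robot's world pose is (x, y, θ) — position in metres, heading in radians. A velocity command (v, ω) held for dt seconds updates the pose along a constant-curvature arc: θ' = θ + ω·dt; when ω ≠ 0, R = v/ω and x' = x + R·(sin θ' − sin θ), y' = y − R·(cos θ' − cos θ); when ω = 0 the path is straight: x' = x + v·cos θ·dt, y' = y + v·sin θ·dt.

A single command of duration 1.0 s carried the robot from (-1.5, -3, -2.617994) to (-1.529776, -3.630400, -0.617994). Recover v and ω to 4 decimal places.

v = 0.7500, ω = 2.0000

Δθ = -0.617994 − -2.617994 = 2.000000
ω = Δθ/dt = 2.000000/1.0 = 2.0000
R = −Δy/(cos θ' − cos θ) = 0.3750
v = R·ω = 0.3750·2.0000 = 0.7500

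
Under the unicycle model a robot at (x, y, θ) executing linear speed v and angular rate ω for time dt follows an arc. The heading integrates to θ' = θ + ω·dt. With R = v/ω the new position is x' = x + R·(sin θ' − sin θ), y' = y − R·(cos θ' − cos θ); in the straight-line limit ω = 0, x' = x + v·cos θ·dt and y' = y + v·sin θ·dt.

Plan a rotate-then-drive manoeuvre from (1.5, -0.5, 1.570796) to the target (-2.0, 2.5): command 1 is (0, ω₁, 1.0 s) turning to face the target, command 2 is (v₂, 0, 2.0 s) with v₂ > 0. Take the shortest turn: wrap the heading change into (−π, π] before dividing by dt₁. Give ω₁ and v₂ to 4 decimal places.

heading to target = atan2(2.5−-0.5, -2−1.5) = 2.4330
Δθ = wrap(2.4330 − 1.5708) = 0.8622; ω₁ = Δθ/dt₁ = 0.8622
distance = √((-2−1.5)² + (2.5−-0.5)²) = 4.6098; v₂ = distance/dt₂ = 2.3049

ω₁ = 0.8622, v₂ = 2.3049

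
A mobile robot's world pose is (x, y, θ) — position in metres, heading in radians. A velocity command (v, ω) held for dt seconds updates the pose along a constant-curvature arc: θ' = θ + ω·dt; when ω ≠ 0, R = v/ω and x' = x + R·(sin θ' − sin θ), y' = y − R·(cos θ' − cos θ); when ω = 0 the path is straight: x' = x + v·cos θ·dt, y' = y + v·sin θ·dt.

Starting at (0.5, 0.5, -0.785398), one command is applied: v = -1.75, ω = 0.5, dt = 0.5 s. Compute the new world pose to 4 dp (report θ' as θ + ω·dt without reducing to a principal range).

θ' = -0.7854 + 0.5·0.5 = -0.5354
R = v/ω = -1.75/0.5 = -3.5000
x' = 0.5 + -3.5000·(sin -0.5354 − sin -0.7854) = -0.1892
y' = 0.5 − -3.5000·(cos -0.5354 − cos -0.7854) = 1.0354

(-0.1892, 1.0354, -0.5354)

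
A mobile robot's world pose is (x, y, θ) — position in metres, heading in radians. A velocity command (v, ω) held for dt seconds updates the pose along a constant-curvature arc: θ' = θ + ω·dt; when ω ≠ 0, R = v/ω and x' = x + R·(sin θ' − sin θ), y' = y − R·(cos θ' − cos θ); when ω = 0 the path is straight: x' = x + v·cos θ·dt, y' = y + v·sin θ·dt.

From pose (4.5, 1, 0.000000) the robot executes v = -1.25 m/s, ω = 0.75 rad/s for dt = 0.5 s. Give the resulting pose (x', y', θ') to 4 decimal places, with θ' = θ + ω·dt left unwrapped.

(3.8895, 0.8842, 0.3750)

θ' = 0.0000 + 0.75·0.5 = 0.3750
R = v/ω = -1.25/0.75 = -1.6667
x' = 4.5 + -1.6667·(sin 0.3750 − sin 0.0000) = 3.8895
y' = 1 − -1.6667·(cos 0.3750 − cos 0.0000) = 0.8842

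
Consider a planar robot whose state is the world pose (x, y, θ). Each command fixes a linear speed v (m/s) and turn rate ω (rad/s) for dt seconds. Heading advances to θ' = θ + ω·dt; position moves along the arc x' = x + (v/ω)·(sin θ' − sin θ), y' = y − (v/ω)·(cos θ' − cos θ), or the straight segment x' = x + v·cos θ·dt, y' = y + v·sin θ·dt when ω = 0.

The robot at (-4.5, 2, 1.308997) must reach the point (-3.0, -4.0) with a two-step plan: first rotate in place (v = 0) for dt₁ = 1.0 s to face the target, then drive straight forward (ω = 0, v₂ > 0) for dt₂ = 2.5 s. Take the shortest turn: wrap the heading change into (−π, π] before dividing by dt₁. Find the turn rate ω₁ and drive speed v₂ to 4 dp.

heading to target = atan2(-4−2, -3−-4.5) = -1.3258
Δθ = wrap(-1.3258 − 1.3090) = -2.6348; ω₁ = Δθ/dt₁ = -2.6348
distance = √((-3−-4.5)² + (-4−2)²) = 6.1847; v₂ = distance/dt₂ = 2.4739

ω₁ = -2.6348, v₂ = 2.4739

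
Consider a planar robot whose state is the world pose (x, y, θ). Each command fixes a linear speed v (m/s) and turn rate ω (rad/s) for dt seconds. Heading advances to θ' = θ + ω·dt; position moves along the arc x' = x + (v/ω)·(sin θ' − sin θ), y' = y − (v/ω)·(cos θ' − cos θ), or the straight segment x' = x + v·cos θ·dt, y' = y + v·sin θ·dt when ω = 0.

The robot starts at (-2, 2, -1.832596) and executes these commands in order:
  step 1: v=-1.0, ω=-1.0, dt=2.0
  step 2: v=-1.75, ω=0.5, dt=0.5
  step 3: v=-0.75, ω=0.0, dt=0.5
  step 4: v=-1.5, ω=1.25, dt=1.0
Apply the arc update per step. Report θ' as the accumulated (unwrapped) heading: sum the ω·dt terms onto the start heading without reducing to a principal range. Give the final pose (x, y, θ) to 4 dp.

step 1: θ'=-3.8326 (R=1.0000) → pose (-0.3968, 2.5118, -3.8326)
step 2: θ'=-3.5826 (R=-3.5000) → pose (0.3399, 2.0438, -3.5826)
step 3: θ'=-3.5826 (straight) → pose (0.6790, 1.8837, -3.5826)
step 4: θ'=-2.3326 (R=-1.2000) → pose (2.0595, 2.1406, -2.3326)

(2.0595, 2.1406, -2.3326)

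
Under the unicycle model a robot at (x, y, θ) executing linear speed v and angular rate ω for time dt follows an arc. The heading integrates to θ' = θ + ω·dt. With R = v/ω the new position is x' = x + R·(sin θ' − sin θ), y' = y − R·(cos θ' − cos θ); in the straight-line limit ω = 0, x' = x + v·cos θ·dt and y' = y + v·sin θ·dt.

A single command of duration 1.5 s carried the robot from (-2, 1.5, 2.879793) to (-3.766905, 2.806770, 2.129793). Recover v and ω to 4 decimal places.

Δθ = 2.129793 − 2.879793 = -0.750000
ω = Δθ/dt = -0.750000/1.5 = -0.5000
R = Δx/(sin θ' − sin θ) = -3.0000
v = R·ω = -3.0000·-0.5000 = 1.5000

v = 1.5000, ω = -0.5000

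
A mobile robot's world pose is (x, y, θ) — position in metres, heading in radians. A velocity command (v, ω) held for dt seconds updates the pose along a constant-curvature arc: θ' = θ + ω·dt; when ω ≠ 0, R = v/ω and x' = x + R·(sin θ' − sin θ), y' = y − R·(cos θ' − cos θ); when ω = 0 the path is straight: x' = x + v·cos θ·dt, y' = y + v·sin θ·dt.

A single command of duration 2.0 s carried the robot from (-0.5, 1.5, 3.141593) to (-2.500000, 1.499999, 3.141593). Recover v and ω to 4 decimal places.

Δθ = 3.141593 − 3.141593 = 0.000000
ω = Δθ/dt = 0.000000/2.0 = 0.0000
ω = 0 → v = (Δx·cos θ + Δy·sin θ)/dt = 1.0000

v = 1.0000, ω = 0.0000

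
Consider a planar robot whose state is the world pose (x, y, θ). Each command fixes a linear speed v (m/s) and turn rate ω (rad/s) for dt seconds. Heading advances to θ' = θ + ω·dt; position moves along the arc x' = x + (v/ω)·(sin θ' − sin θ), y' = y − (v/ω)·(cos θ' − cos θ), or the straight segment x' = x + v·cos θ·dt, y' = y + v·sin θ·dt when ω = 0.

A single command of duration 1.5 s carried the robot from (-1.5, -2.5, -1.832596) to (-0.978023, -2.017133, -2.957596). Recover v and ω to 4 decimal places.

v = -0.5000, ω = -0.7500

Δθ = -2.957596 − -1.832596 = -1.125000
ω = Δθ/dt = -1.125000/1.5 = -0.7500
R = Δx/(sin θ' − sin θ) = 0.6667
v = R·ω = 0.6667·-0.7500 = -0.5000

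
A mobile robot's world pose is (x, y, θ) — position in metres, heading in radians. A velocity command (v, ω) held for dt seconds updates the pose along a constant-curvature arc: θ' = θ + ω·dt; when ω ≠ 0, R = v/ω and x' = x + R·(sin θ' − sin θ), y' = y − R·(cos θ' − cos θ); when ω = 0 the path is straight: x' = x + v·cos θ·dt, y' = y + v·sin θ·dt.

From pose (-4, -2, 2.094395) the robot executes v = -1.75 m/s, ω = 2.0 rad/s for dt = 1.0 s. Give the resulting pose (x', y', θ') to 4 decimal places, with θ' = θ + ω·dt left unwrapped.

(-2.5291, -2.0695, 4.0944)

θ' = 2.0944 + 2.0·1.0 = 4.0944
R = v/ω = -1.75/2.0 = -0.8750
x' = -4 + -0.8750·(sin 4.0944 − sin 2.0944) = -2.5291
y' = -2 − -0.8750·(cos 4.0944 − cos 2.0944) = -2.0695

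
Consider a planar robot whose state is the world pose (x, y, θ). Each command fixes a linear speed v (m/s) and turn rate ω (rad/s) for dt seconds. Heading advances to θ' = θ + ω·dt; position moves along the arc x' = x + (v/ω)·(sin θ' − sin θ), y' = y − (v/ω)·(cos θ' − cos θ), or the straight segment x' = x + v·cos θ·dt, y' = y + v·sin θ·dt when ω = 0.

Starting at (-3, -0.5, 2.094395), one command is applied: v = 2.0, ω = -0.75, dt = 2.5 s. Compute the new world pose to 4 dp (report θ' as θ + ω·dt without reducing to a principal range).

(-1.2710, 3.4361, 0.2194)

θ' = 2.0944 + -0.75·2.5 = 0.2194
R = v/ω = 2.0/-0.75 = -2.6667
x' = -3 + -2.6667·(sin 0.2194 − sin 2.0944) = -1.2710
y' = -0.5 − -2.6667·(cos 0.2194 − cos 2.0944) = 3.4361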